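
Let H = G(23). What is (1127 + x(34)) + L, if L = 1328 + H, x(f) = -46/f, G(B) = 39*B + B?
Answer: 57352/17 ≈ 3373.6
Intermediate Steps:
G(B) = 40*B
H = 920 (H = 40*23 = 920)
L = 2248 (L = 1328 + 920 = 2248)
(1127 + x(34)) + L = (1127 - 46/34) + 2248 = (1127 - 46*1/34) + 2248 = (1127 - 23/17) + 2248 = 19136/17 + 2248 = 57352/17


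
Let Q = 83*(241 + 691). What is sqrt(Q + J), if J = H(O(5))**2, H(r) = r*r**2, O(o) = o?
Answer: sqrt(92981) ≈ 304.93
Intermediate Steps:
H(r) = r**3
Q = 77356 (Q = 83*932 = 77356)
J = 15625 (J = (5**3)**2 = 125**2 = 15625)
sqrt(Q + J) = sqrt(77356 + 15625) = sqrt(92981)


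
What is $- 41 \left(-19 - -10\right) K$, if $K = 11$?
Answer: $4059$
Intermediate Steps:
$- 41 \left(-19 - -10\right) K = - 41 \left(-19 - -10\right) 11 = - 41 \left(-19 + 10\right) 11 = \left(-41\right) \left(-9\right) 11 = 369 \cdot 11 = 4059$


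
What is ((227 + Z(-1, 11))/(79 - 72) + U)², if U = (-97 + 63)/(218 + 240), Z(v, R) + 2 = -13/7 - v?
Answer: 128499307024/125910841 ≈ 1020.6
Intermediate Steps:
Z(v, R) = -27/7 - v (Z(v, R) = -2 + (-13/7 - v) = -27/7 - v)
U = -17/229 (U = -34/458 = -34*1/458 = -17/229 ≈ -0.074236)
((227 + Z(-1, 11))/(79 - 72) + U)² = ((227 + (-27/7 - 1*(-1)))/(79 - 72) - 17/229)² = ((227 + (-27/7 + 1))/7 - 17/229)² = ((227 - 20/7)*(⅐) - 17/229)² = ((1569/7)*(⅐) - 17/229)² = (1569/49 - 17/229)² = (358468/11221)² = 128499307024/125910841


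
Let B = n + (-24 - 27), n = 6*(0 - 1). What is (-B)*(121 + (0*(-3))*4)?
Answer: 6897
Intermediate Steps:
n = -6 (n = 6*(-1) = -6)
B = -57 (B = -6 + (-24 - 27) = -6 - 51 = -57)
(-B)*(121 + (0*(-3))*4) = (-1*(-57))*(121 + (0*(-3))*4) = 57*(121 + 0*4) = 57*(121 + 0) = 57*121 = 6897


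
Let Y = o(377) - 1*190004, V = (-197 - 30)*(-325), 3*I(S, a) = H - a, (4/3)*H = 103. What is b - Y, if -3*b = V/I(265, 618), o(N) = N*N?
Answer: 103848725/2163 ≈ 48011.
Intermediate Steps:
o(N) = N²
H = 309/4 (H = (¾)*103 = 309/4 ≈ 77.250)
I(S, a) = 103/4 - a/3 (I(S, a) = (309/4 - a)/3 = 103/4 - a/3)
V = 73775 (V = -227*(-325) = 73775)
Y = -47875 (Y = 377² - 1*190004 = 142129 - 190004 = -47875)
b = 295100/2163 (b = -73775/(3*(103/4 - ⅓*618)) = -73775/(3*(103/4 - 206)) = -73775/(3*(-721/4)) = -73775*(-4)/(3*721) = -⅓*(-295100/721) = 295100/2163 ≈ 136.43)
b - Y = 295100/2163 - 1*(-47875) = 295100/2163 + 47875 = 103848725/2163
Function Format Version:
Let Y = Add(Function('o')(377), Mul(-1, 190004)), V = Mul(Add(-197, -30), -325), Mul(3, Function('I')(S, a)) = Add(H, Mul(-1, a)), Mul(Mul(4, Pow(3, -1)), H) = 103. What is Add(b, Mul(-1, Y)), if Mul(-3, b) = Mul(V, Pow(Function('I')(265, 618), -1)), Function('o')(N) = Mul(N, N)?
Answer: Rational(103848725, 2163) ≈ 48011.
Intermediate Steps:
Function('o')(N) = Pow(N, 2)
H = Rational(309, 4) (H = Mul(Rational(3, 4), 103) = Rational(309, 4) ≈ 77.250)
Function('I')(S, a) = Add(Rational(103, 4), Mul(Rational(-1, 3), a)) (Function('I')(S, a) = Mul(Rational(1, 3), Add(Rational(309, 4), Mul(-1, a))) = Add(Rational(103, 4), Mul(Rational(-1, 3), a)))
V = 73775 (V = Mul(-227, -325) = 73775)
Y = -47875 (Y = Add(Pow(377, 2), Mul(-1, 190004)) = Add(142129, -190004) = -47875)
b = Rational(295100, 2163) (b = Mul(Rational(-1, 3), Mul(73775, Pow(Add(Rational(103, 4), Mul(Rational(-1, 3), 618)), -1))) = Mul(Rational(-1, 3), Mul(73775, Pow(Add(Rational(103, 4), -206), -1))) = Mul(Rational(-1, 3), Mul(73775, Pow(Rational(-721, 4), -1))) = Mul(Rational(-1, 3), Mul(73775, Rational(-4, 721))) = Mul(Rational(-1, 3), Rational(-295100, 721)) = Rational(295100, 2163) ≈ 136.43)
Add(b, Mul(-1, Y)) = Add(Rational(295100, 2163), Mul(-1, -47875)) = Add(Rational(295100, 2163), 47875) = Rational(103848725, 2163)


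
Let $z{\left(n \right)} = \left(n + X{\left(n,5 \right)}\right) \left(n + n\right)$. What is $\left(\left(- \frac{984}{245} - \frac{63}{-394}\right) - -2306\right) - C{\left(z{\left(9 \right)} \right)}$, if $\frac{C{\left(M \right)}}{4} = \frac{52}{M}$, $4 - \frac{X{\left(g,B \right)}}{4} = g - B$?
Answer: $\frac{17990260319}{7818930} \approx 2300.9$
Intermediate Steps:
$X{\left(g,B \right)} = 16 - 4 g + 4 B$ ($X{\left(g,B \right)} = 16 - 4 \left(g - B\right) = 16 + \left(- 4 g + 4 B\right) = 16 - 4 g + 4 B$)
$z{\left(n \right)} = 2 n \left(36 - 3 n\right)$ ($z{\left(n \right)} = \left(n + \left(16 - 4 n + 4 \cdot 5\right)\right) \left(n + n\right) = \left(n + \left(16 - 4 n + 20\right)\right) 2 n = \left(n - \left(-36 + 4 n\right)\right) 2 n = \left(36 - 3 n\right) 2 n = 2 n \left(36 - 3 n\right)$)
$C{\left(M \right)} = \frac{208}{M}$ ($C{\left(M \right)} = 4 \frac{52}{M} = \frac{208}{M}$)
$\left(\left(- \frac{984}{245} - \frac{63}{-394}\right) - -2306\right) - C{\left(z{\left(9 \right)} \right)} = \left(\left(- \frac{984}{245} - \frac{63}{-394}\right) - -2306\right) - \frac{208}{6 \cdot 9 \left(12 - 9\right)} = \left(\left(\left(-984\right) \frac{1}{245} - - \frac{63}{394}\right) + 2306\right) - \frac{208}{6 \cdot 9 \left(12 - 9\right)} = \left(\left(- \frac{984}{245} + \frac{63}{394}\right) + 2306\right) - \frac{208}{6 \cdot 9 \cdot 3} = \left(- \frac{372261}{96530} + 2306\right) - \frac{208}{162} = \frac{222225919}{96530} - 208 \cdot \frac{1}{162} = \frac{222225919}{96530} - \frac{104}{81} = \frac{17990260319}{7818930}$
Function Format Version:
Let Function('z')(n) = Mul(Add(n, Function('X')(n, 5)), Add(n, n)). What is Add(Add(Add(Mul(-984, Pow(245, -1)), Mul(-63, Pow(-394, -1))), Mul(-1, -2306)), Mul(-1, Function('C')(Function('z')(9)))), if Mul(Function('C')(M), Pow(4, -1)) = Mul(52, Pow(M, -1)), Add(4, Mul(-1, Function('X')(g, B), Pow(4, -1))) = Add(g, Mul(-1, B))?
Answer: Rational(17990260319, 7818930) ≈ 2300.9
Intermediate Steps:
Function('X')(g, B) = Add(16, Mul(-4, g), Mul(4, B)) (Function('X')(g, B) = Add(16, Mul(-4, Add(g, Mul(-1, B)))) = Add(16, Add(Mul(-4, g), Mul(4, B))) = Add(16, Mul(-4, g), Mul(4, B)))
Function('z')(n) = Mul(2, n, Add(36, Mul(-3, n))) (Function('z')(n) = Mul(Add(n, Add(16, Mul(-4, n), Mul(4, 5))), Add(n, n)) = Mul(Add(n, Add(16, Mul(-4, n), 20)), Mul(2, n)) = Mul(Add(n, Add(36, Mul(-4, n))), Mul(2, n)) = Mul(Add(36, Mul(-3, n)), Mul(2, n)) = Mul(2, n, Add(36, Mul(-3, n))))
Function('C')(M) = Mul(208, Pow(M, -1)) (Function('C')(M) = Mul(4, Mul(52, Pow(M, -1))) = Mul(208, Pow(M, -1)))
Add(Add(Add(Mul(-984, Pow(245, -1)), Mul(-63, Pow(-394, -1))), Mul(-1, -2306)), Mul(-1, Function('C')(Function('z')(9)))) = Add(Add(Add(Mul(-984, Pow(245, -1)), Mul(-63, Pow(-394, -1))), Mul(-1, -2306)), Mul(-1, Mul(208, Pow(Mul(6, 9, Add(12, Mul(-1, 9))), -1)))) = Add(Add(Add(Mul(-984, Rational(1, 245)), Mul(-63, Rational(-1, 394))), 2306), Mul(-1, Mul(208, Pow(Mul(6, 9, Add(12, -9)), -1)))) = Add(Add(Add(Rational(-984, 245), Rational(63, 394)), 2306), Mul(-1, Mul(208, Pow(Mul(6, 9, 3), -1)))) = Add(Add(Rational(-372261, 96530), 2306), Mul(-1, Mul(208, Pow(162, -1)))) = Add(Rational(222225919, 96530), Mul(-1, Mul(208, Rational(1, 162)))) = Add(Rational(222225919, 96530), Mul(-1, Rational(104, 81))) = Add(Rational(222225919, 96530), Rational(-104, 81)) = Rational(17990260319, 7818930)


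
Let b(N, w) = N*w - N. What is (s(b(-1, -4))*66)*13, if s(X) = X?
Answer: 4290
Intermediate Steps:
b(N, w) = -N + N*w
(s(b(-1, -4))*66)*13 = (-(-1 - 4)*66)*13 = (-1*(-5)*66)*13 = (5*66)*13 = 330*13 = 4290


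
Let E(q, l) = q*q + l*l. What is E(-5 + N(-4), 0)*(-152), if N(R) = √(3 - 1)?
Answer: -4104 + 1520*√2 ≈ -1954.4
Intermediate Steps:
N(R) = √2
E(q, l) = l² + q² (E(q, l) = q² + l² = l² + q²)
E(-5 + N(-4), 0)*(-152) = (0² + (-5 + √2)²)*(-152) = (0 + (-5 + √2)²)*(-152) = (-5 + √2)²*(-152) = -152*(-5 + √2)²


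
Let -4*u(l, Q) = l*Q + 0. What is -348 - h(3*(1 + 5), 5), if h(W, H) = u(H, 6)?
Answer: -681/2 ≈ -340.50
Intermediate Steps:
u(l, Q) = -Q*l/4 (u(l, Q) = -(l*Q + 0)/4 = -(Q*l + 0)/4 = -Q*l/4)
h(W, H) = -3*H/2 (h(W, H) = -1/4*6*H = -3*H/2)
-348 - h(3*(1 + 5), 5) = -348 - (-3)*5/2 = -348 - 1*(-15/2) = -348 + 15/2 = -681/2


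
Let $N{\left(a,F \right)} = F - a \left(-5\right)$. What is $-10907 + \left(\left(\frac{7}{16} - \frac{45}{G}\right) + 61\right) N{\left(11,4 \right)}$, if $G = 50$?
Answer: $- \frac{586823}{80} \approx -7335.3$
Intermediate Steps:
$N{\left(a,F \right)} = F + 5 a$ ($N{\left(a,F \right)} = F - - 5 a = F + 5 a$)
$-10907 + \left(\left(\frac{7}{16} - \frac{45}{G}\right) + 61\right) N{\left(11,4 \right)} = -10907 + \left(\left(\frac{7}{16} - \frac{45}{50}\right) + 61\right) \left(4 + 5 \cdot 11\right) = -10907 + \left(\left(7 \cdot \frac{1}{16} - \frac{9}{10}\right) + 61\right) \left(4 + 55\right) = -10907 + \left(\left(\frac{7}{16} - \frac{9}{10}\right) + 61\right) 59 = -10907 + \left(- \frac{37}{80} + 61\right) 59 = -10907 + \frac{4843}{80} \cdot 59 = -10907 + \frac{285737}{80} = - \frac{586823}{80}$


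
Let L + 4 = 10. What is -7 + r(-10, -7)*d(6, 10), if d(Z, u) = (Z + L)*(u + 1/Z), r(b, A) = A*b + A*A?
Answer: 14511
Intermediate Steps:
L = 6 (L = -4 + 10 = 6)
r(b, A) = A² + A*b (r(b, A) = A*b + A² = A² + A*b)
d(Z, u) = (6 + Z)*(u + 1/Z) (d(Z, u) = (Z + 6)*(u + 1/Z) = (6 + Z)*(u + 1/Z))
-7 + r(-10, -7)*d(6, 10) = -7 + (-7*(-7 - 10))*(1 + 6*10 + 6/6 + 6*10) = -7 + (-7*(-17))*(1 + 60 + 6*(⅙) + 60) = -7 + 119*(1 + 60 + 1 + 60) = -7 + 119*122 = -7 + 14518 = 14511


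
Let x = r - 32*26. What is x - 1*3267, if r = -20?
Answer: -4119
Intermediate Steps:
x = -852 (x = -20 - 32*26 = -20 - 832 = -852)
x - 1*3267 = -852 - 1*3267 = -852 - 3267 = -4119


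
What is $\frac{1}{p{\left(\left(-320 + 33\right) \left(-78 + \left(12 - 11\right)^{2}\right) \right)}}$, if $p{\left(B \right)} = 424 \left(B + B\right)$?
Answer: $\frac{1}{18739952} \approx 5.3362 \cdot 10^{-8}$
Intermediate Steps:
$p{\left(B \right)} = 848 B$ ($p{\left(B \right)} = 424 \cdot 2 B = 848 B$)
$\frac{1}{p{\left(\left(-320 + 33\right) \left(-78 + \left(12 - 11\right)^{2}\right) \right)}} = \frac{1}{848 \left(-320 + 33\right) \left(-78 + \left(12 - 11\right)^{2}\right)} = \frac{1}{848 \left(- 287 \left(-78 + 1^{2}\right)\right)} = \frac{1}{848 \left(- 287 \left(-78 + 1\right)\right)} = \frac{1}{848 \left(\left(-287\right) \left(-77\right)\right)} = \frac{1}{848 \cdot 22099} = \frac{1}{18739952}$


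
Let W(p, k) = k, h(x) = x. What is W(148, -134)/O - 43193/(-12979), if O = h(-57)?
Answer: 4201187/739803 ≈ 5.6788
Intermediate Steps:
O = -57
W(148, -134)/O - 43193/(-12979) = -134/(-57) - 43193/(-12979) = -134*(-1/57) - 43193*(-1/12979) = 134/57 + 43193/12979 = 4201187/739803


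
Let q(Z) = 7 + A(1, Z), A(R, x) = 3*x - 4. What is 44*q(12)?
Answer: 1716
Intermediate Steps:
A(R, x) = -4 + 3*x
q(Z) = 3 + 3*Z (q(Z) = 7 + (-4 + 3*Z) = 3 + 3*Z)
44*q(12) = 44*(3 + 3*12) = 44*(3 + 36) = 44*39 = 1716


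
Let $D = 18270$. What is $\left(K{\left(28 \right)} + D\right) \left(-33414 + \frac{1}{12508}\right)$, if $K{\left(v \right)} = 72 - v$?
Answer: $- \frac{3827097741827}{6254} \approx -6.1194 \cdot 10^{8}$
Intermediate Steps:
$\left(K{\left(28 \right)} + D\right) \left(-33414 + \frac{1}{12508}\right) = \left(\left(72 - 28\right) + 18270\right) \left(-33414 + \frac{1}{12508}\right) = \left(44 + 18270\right) \left(- \frac{417942311}{12508}\right) = 18314 \left(- \frac{417942311}{12508}\right) = - \frac{3827097741827}{6254}$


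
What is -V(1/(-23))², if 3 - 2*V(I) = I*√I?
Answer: -(1587 + I*√23)²/1119364 ≈ -2.25 - 0.013599*I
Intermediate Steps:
V(I) = 3/2 - I^(3/2)/2 (V(I) = 3/2 - I*√I/2 = 3/2 - I^(3/2)/2)
-V(1/(-23))² = -(3/2 - (-I*√23/529)/2)² = -(3/2 - (-1)*I*√23/1058)² = -(3/2 + I*√23/1058)²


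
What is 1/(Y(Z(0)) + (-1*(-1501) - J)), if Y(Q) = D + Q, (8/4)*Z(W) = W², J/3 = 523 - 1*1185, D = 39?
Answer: 1/3526 ≈ 0.00028361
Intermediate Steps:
J = -1986 (J = 3*(523 - 1*1185) = 3*(523 - 1185) = 3*(-662) = -1986)
Z(W) = W²/2
Y(Q) = 39 + Q
1/(Y(Z(0)) + (-1*(-1501) - J)) = 1/((39 + (½)*0²) + (-1*(-1501) - 1*(-1986))) = 1/((39 + (½)*0) + (1501 + 1986)) = 1/((39 + 0) + 3487) = 1/(39 + 3487) = 1/3526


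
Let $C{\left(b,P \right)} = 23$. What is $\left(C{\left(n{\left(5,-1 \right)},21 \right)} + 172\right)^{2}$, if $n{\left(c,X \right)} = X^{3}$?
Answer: $38025$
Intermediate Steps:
$\left(C{\left(n{\left(5,-1 \right)},21 \right)} + 172\right)^{2} = \left(23 + 172\right)^{2} = 195^{2} = 38025$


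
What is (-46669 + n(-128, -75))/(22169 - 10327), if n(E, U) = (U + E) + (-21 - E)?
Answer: -46765/11842 ≈ -3.9491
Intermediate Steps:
n(E, U) = -21 + U (n(E, U) = (E + U) + (-21 - E) = -21 + U)
(-46669 + n(-128, -75))/(22169 - 10327) = (-46669 + (-21 - 75))/(22169 - 10327) = (-46669 - 96)/11842 = -46765*1/11842 = -46765/11842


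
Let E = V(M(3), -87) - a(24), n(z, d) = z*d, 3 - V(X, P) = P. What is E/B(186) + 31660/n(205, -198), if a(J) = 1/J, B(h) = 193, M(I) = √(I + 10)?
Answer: -1967177/6267096 ≈ -0.31389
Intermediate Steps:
M(I) = √(10 + I)
V(X, P) = 3 - P
n(z, d) = d*z
E = 2159/24 (E = (3 - 1*(-87)) - 1/24 = (3 + 87) - 1*1/24 = 90 - 1/24 = 2159/24 ≈ 89.958)
E/B(186) + 31660/n(205, -198) = (2159/24)/193 + 31660/((-198*205)) = (2159/24)*(1/193) + 31660/(-40590) = 2159/4632 + 31660*(-1/40590) = 2159/4632 - 3166/4059 = -1967177/6267096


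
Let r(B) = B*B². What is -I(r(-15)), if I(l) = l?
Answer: 3375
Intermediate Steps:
r(B) = B³
-I(r(-15)) = -1*(-15)³ = -1*(-3375) = 3375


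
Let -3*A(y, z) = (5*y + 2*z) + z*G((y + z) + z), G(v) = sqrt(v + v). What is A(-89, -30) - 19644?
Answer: -58427/3 + 10*I*sqrt(298) ≈ -19476.0 + 172.63*I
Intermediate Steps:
G(v) = sqrt(2)*sqrt(v) (G(v) = sqrt(2*v) = sqrt(2)*sqrt(v))
A(y, z) = -5*y/3 - 2*z/3 - z*sqrt(2)*sqrt(y + 2*z)/3 (A(y, z) = -((5*y + 2*z) + z*(sqrt(2)*sqrt((y + z) + z)))/3 = -((2*z + 5*y) + z*(sqrt(2)*sqrt(y + 2*z)))/3 = -((2*z + 5*y) + z*sqrt(2)*sqrt(y + 2*z))/3 = -(2*z + 5*y + z*sqrt(2)*sqrt(y + 2*z))/3 = -5*y/3 - 2*z/3 - z*sqrt(2)*sqrt(y + 2*z)/3)
A(-89, -30) - 19644 = (-5/3*(-89) - 2/3*(-30) - 1/3*(-30)*sqrt(2*(-89) + 4*(-30))) - 19644 = (445/3 + 20 - 1/3*(-30)*sqrt(-178 - 120)) - 19644 = (445/3 + 20 - 1/3*(-30)*sqrt(-298)) - 19644 = (445/3 + 20 - 1/3*(-30)*I*sqrt(298)) - 19644 = (445/3 + 20 + 10*I*sqrt(298)) - 19644 = (505/3 + 10*I*sqrt(298)) - 19644 = -58427/3 + 10*I*sqrt(298)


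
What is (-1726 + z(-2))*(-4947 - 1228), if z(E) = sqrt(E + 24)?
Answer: 10658050 - 6175*sqrt(22) ≈ 1.0629e+7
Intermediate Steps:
z(E) = sqrt(24 + E)
(-1726 + z(-2))*(-4947 - 1228) = (-1726 + sqrt(24 - 2))*(-4947 - 1228) = (-1726 + sqrt(22))*(-6175) = 10658050 - 6175*sqrt(22)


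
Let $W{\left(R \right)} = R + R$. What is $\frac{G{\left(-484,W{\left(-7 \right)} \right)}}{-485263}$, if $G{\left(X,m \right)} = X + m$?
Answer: $\frac{498}{485263} \approx 0.0010262$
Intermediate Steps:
$W{\left(R \right)} = 2 R$
$\frac{G{\left(-484,W{\left(-7 \right)} \right)}}{-485263} = \frac{-484 + 2 \left(-7\right)}{-485263} = \left(-484 - 14\right) \left(- \frac{1}{485263}\right) = \left(-498\right) \left(- \frac{1}{485263}\right) = \frac{498}{485263}$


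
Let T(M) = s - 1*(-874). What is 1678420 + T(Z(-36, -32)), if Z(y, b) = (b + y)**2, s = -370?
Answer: 1678924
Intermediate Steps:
T(M) = 504 (T(M) = -370 - 1*(-874) = -370 + 874 = 504)
1678420 + T(Z(-36, -32)) = 1678420 + 504 = 1678924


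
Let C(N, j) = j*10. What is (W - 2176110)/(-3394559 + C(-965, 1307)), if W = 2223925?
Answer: -47815/3381489 ≈ -0.014140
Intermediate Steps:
C(N, j) = 10*j
(W - 2176110)/(-3394559 + C(-965, 1307)) = (2223925 - 2176110)/(-3394559 + 10*1307) = 47815/(-3394559 + 13070) = 47815/(-3381489) = 47815*(-1/3381489) = -47815/3381489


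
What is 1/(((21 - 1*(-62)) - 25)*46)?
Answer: 1/2668 ≈ 0.00037481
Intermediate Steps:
1/(((21 - 1*(-62)) - 25)*46) = 1/(((21 + 62) - 25)*46) = 1/((83 - 25)*46) = 1/(58*46) = 1/2668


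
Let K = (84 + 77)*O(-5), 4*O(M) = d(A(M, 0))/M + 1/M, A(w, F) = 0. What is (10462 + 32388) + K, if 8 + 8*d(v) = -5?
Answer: 1371361/32 ≈ 42855.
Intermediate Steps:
d(v) = -13/8 (d(v) = -1 + (⅛)*(-5) = -1 - 5/8 = -13/8)
O(M) = -5/(32*M) (O(M) = (-13/(8*M) + 1/M)/4 = (-5/(8*M))/4 = -5/(32*M))
K = 161/32 (K = (84 + 77)*(-5/32/(-5)) = 161*(-5/32*(-⅕)) = 161*(1/32) = 161/32 ≈ 5.0313)
(10462 + 32388) + K = (10462 + 32388) + 161/32 = 42850 + 161/32 = 1371361/32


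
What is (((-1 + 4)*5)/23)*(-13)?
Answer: -195/23 ≈ -8.4783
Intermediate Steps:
(((-1 + 4)*5)/23)*(-13) = ((3*5)/23)*(-13) = ((1/23)*15)*(-13) = (15/23)*(-13) = -195/23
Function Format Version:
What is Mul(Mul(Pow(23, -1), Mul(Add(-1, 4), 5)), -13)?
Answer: Rational(-195, 23) ≈ -8.4783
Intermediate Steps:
Mul(Mul(Pow(23, -1), Mul(Add(-1, 4), 5)), -13) = Mul(Mul(Rational(1, 23), Mul(3, 5)), -13) = Mul(Mul(Rational(1, 23), 15), -13) = Mul(Rational(15, 23), -13) = Rational(-195, 23)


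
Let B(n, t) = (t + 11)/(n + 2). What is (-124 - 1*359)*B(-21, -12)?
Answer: -483/19 ≈ -25.421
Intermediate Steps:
B(n, t) = (11 + t)/(2 + n)
(-124 - 1*359)*B(-21, -12) = (-124 - 1*359)*((11 - 12)/(2 - 21)) = (-124 - 359)*(-1/(-19)) = -(-483)*(-1)/19 = -483*1/19 = -483/19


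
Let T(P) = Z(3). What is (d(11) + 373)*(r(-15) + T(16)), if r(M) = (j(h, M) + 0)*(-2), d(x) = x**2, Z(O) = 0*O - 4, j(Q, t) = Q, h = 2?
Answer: -3952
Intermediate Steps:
Z(O) = -4 (Z(O) = 0 - 4 = -4)
T(P) = -4
r(M) = -4 (r(M) = (2 + 0)*(-2) = 2*(-2) = -4)
(d(11) + 373)*(r(-15) + T(16)) = (11**2 + 373)*(-4 - 4) = (121 + 373)*(-8) = 494*(-8) = -3952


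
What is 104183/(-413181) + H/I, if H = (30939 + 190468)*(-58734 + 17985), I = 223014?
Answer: -1242596418010715/30715049178 ≈ -40456.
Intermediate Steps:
H = -9022113843 (H = 221407*(-40749) = -9022113843)
104183/(-413181) + H/I = 104183/(-413181) - 9022113843/223014 = 104183*(-1/413181) - 9022113843*1/223014 = -104183/413181 - 3007371281/74338 = -1242596418010715/30715049178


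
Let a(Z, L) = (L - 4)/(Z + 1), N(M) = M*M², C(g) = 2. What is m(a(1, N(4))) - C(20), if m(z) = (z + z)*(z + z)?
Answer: 3598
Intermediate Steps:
N(M) = M³
a(Z, L) = (-4 + L)/(1 + Z)
m(z) = 4*z² (m(z) = (2*z)*(2*z) = 4*z²)
m(a(1, N(4))) - C(20) = 4*((-4 + 4³)/(1 + 1))² - 1*2 = 4*((-4 + 64)/2)² - 2 = 4*((½)*60)² - 2 = 4*30² - 2 = 4*900 - 2 = 3600 - 2 = 3598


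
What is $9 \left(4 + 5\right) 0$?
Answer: $0$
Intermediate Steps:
$9 \left(4 + 5\right) 0 = 9 \cdot 9 \cdot 0 = 9 \cdot 0 = 0$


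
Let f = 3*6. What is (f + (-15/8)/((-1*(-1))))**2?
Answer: 16641/64 ≈ 260.02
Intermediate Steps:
f = 18
(f + (-15/8)/((-1*(-1))))**2 = (18 + (-15/8)/((-1*(-1))))**2 = (18 - 15*1/8/1)**2 = (18 - 15/8*1)**2 = (18 - 15/8)**2 = (129/8)**2 = 16641/64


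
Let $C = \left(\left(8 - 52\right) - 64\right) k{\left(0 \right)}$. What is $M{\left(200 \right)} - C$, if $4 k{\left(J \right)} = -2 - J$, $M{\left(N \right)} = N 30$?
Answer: $5946$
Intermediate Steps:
$M{\left(N \right)} = 30 N$
$k{\left(J \right)} = - \frac{1}{2} - \frac{J}{4}$ ($k{\left(J \right)} = \frac{-2 - J}{4} = - \frac{1}{2} - \frac{J}{4}$)
$C = 54$ ($C = \left(\left(8 - 52\right) - 64\right) \left(- \frac{1}{2} - 0\right) = \left(-44 - 64\right) \left(- \frac{1}{2} + 0\right) = \left(-108\right) \left(- \frac{1}{2}\right) = 54$)
$M{\left(200 \right)} - C = 30 \cdot 200 - 54 = 6000 - 54 = 5946$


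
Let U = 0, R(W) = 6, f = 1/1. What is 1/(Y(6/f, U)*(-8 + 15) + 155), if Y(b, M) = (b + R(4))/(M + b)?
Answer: 1/169 ≈ 0.0059172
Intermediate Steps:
f = 1
Y(b, M) = (6 + b)/(M + b) (Y(b, M) = (b + 6)/(M + b) = (6 + b)/(M + b))
1/(Y(6/f, U)*(-8 + 15) + 155) = 1/(((6 + 6/1)/(0 + 6/1))*(-8 + 15) + 155) = 1/(((6 + 6*1)/(0 + 6*1))*7 + 155) = 1/(((6 + 6)/(0 + 6))*7 + 155) = 1/((12/6)*7 + 155) = 1/(((⅙)*12)*7 + 155) = 1/(2*7 + 155) = 1/(14 + 155) = 1/169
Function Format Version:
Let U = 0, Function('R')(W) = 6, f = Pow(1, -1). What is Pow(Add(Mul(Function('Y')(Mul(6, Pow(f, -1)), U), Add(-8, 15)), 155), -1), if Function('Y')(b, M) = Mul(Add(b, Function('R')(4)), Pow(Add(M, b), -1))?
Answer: Rational(1, 169) ≈ 0.0059172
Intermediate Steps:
f = 1
Function('Y')(b, M) = Mul(Pow(Add(M, b), -1), Add(6, b)) (Function('Y')(b, M) = Mul(Add(b, 6), Pow(Add(M, b), -1)) = Mul(Add(6, b), Pow(Add(M, b), -1)) = Mul(Pow(Add(M, b), -1), Add(6, b)))
Pow(Add(Mul(Function('Y')(Mul(6, Pow(f, -1)), U), Add(-8, 15)), 155), -1) = Pow(Add(Mul(Mul(Pow(Add(0, Mul(6, Pow(1, -1))), -1), Add(6, Mul(6, Pow(1, -1)))), Add(-8, 15)), 155), -1) = Pow(Add(Mul(Mul(Pow(Add(0, Mul(6, 1)), -1), Add(6, Mul(6, 1))), 7), 155), -1) = Pow(Add(Mul(Mul(Pow(Add(0, 6), -1), Add(6, 6)), 7), 155), -1) = Pow(Add(Mul(Mul(Pow(6, -1), 12), 7), 155), -1) = Pow(Add(Mul(Mul(Rational(1, 6), 12), 7), 155), -1) = Pow(Add(Mul(2, 7), 155), -1) = Pow(Add(14, 155), -1) = Pow(169, -1) = Rational(1, 169)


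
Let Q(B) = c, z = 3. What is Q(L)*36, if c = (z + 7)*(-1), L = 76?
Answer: -360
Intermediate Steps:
c = -10 (c = (3 + 7)*(-1) = 10*(-1) = -10)
Q(B) = -10
Q(L)*36 = -10*36 = -360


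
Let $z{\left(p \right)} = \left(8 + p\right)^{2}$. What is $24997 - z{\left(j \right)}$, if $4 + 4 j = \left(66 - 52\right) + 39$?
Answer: $\frac{393391}{16} \approx 24587.0$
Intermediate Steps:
$j = \frac{49}{4}$ ($j = -1 + \frac{\left(66 - 52\right) + 39}{4} = -1 + \frac{14 + 39}{4} = -1 + \frac{1}{4} \cdot 53 = -1 + \frac{53}{4} = \frac{49}{4} \approx 12.25$)
$24997 - z{\left(j \right)} = 24997 - \left(8 + \frac{49}{4}\right)^{2} = 24997 - \left(\frac{81}{4}\right)^{2} = 24997 - \frac{6561}{16} = \frac{393391}{16}$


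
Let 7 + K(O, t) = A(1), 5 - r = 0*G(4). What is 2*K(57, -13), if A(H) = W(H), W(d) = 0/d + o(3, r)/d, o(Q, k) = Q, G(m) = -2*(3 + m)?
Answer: -8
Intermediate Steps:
G(m) = -6 - 2*m
r = 5 (r = 5 - 0*(-6 - 2*4) = 5 - 0*(-6 - 8) = 5 - 0*(-14) = 5 - 1*0 = 5 + 0 = 5)
W(d) = 3/d (W(d) = 0/d + 3/d = 0 + 3/d = 3/d)
A(H) = 3/H
K(O, t) = -4 (K(O, t) = -7 + 3/1 = -7 + 3*1 = -7 + 3 = -4)
2*K(57, -13) = 2*(-4) = -8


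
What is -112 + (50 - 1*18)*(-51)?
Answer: -1744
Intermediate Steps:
-112 + (50 - 1*18)*(-51) = -112 + (50 - 18)*(-51) = -112 + 32*(-51) = -112 - 1632 = -1744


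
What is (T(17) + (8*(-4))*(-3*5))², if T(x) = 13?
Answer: 243049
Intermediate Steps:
(T(17) + (8*(-4))*(-3*5))² = (13 + (8*(-4))*(-3*5))² = (13 - 32*(-15))² = (13 + 480)² = 493² = 243049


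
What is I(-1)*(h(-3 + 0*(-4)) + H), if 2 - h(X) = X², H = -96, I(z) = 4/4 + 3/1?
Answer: -412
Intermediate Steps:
I(z) = 4 (I(z) = 4*(¼) + 3*1 = 1 + 3 = 4)
h(X) = 2 - X²
I(-1)*(h(-3 + 0*(-4)) + H) = 4*((2 - (-3 + 0*(-4))²) - 96) = 4*((2 - (-3 + 0)²) - 96) = 4*((2 - 1*(-3)²) - 96) = 4*((2 - 1*9) - 96) = 4*((2 - 9) - 96) = 4*(-7 - 96) = 4*(-103) = -412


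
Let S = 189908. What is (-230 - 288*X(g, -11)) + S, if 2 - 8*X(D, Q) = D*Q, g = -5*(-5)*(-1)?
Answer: 199506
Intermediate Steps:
g = -25 (g = 25*(-1) = -25)
X(D, Q) = 1/4 - D*Q/8
(-230 - 288*X(g, -11)) + S = (-230 - 288*(1/4 - 1/8*(-25)*(-11))) + 189908 = (-230 - 288*(1/4 - 275/8)) + 189908 = (-230 - 288*(-273/8)) + 189908 = (-230 + 9828) + 189908 = 9598 + 189908 = 199506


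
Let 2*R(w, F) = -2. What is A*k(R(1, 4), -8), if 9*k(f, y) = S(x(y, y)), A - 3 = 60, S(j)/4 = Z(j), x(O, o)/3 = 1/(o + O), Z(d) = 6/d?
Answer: -896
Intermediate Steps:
R(w, F) = -1 (R(w, F) = (½)*(-2) = -1)
x(O, o) = 3/(O + o) (x(O, o) = 3/(o + O) = 3/(O + o))
S(j) = 24/j (S(j) = 4*(6/j) = 24/j)
A = 63 (A = 3 + 60 = 63)
k(f, y) = 16*y/9 (k(f, y) = (24/((3/(y + y))))/9 = (24/((3/((2*y)))))/9 = (24/((3*(1/(2*y)))))/9 = (24/((3/(2*y))))/9 = (24*(2*y/3))/9 = (16*y)/9 = 16*y/9)
A*k(R(1, 4), -8) = 63*((16/9)*(-8)) = 63*(-128/9) = -896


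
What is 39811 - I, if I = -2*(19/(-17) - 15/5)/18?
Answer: 6091013/153 ≈ 39811.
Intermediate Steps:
I = 70/153 (I = -2*(19*(-1/17) - 15*1/5)*(1/18) = -2*(-19/17 - 3)*(1/18) = -2*(-70/17)*(1/18) = (140/17)*(1/18) = 70/153 ≈ 0.45752)
39811 - I = 39811 - 1*70/153 = 39811 - 70/153 = 6091013/153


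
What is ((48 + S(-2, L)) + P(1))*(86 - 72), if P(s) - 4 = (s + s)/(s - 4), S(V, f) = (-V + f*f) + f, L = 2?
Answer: 2492/3 ≈ 830.67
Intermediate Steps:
S(V, f) = f + f**2 - V (S(V, f) = (-V + f**2) + f = (f**2 - V) + f = f + f**2 - V)
P(s) = 4 + 2*s/(-4 + s) (P(s) = 4 + (s + s)/(s - 4) = 4 + (2*s)/(-4 + s) = 4 + 2*s/(-4 + s))
((48 + S(-2, L)) + P(1))*(86 - 72) = ((48 + (2 + 2**2 - 1*(-2))) + 2*(-8 + 3*1)/(-4 + 1))*(86 - 72) = ((48 + (2 + 4 + 2)) + 2*(-8 + 3)/(-3))*14 = ((48 + 8) + 2*(-1/3)*(-5))*14 = (56 + 10/3)*14 = (178/3)*14 = 2492/3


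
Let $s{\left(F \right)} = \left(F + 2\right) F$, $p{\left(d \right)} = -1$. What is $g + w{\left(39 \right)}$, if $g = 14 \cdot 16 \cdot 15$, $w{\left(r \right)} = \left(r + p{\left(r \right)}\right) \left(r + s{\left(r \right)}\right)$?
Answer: $65604$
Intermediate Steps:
$s{\left(F \right)} = F \left(2 + F\right)$ ($s{\left(F \right)} = \left(2 + F\right) F = F \left(2 + F\right)$)
$w{\left(r \right)} = \left(-1 + r\right) \left(r + r \left(2 + r\right)\right)$ ($w{\left(r \right)} = \left(r - 1\right) \left(r + r \left(2 + r\right)\right) = \left(-1 + r\right) \left(r + r \left(2 + r\right)\right)$)
$g = 3360$ ($g = 224 \cdot 15 = 3360$)
$g + w{\left(39 \right)} = 3360 + 39 \left(-3 + 39 \left(2 + 39\right)\right) = 3360 + 39 \left(-3 + 39 \cdot 41\right) = 3360 + 39 \left(-3 + 1599\right) = 3360 + 39 \cdot 1596 = 3360 + 62244 = 65604$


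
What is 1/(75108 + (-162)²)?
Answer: 1/101352 ≈ 9.8666e-6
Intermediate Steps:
1/(75108 + (-162)²) = 1/(75108 + 26244) = 1/101352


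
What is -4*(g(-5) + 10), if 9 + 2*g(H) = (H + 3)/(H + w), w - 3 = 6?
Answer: -21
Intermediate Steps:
w = 9 (w = 3 + 6 = 9)
g(H) = -9/2 + (3 + H)/(2*(9 + H)) (g(H) = -9/2 + ((H + 3)/(H + 9))/2 = -9/2 + ((3 + H)/(9 + H))/2 = -9/2 + (3 + H)/(2*(9 + H)))
-4*(g(-5) + 10) = -4*((-39 - 4*(-5))/(9 - 5) + 10) = -4*((-39 + 20)/4 + 10) = -4*((1/4)*(-19) + 10) = -4*(-19/4 + 10) = -4*21/4 = -21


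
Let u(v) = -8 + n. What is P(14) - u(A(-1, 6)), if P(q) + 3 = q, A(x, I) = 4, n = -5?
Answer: 24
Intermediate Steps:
P(q) = -3 + q
u(v) = -13 (u(v) = -8 - 5 = -13)
P(14) - u(A(-1, 6)) = (-3 + 14) - 1*(-13) = 11 + 13 = 24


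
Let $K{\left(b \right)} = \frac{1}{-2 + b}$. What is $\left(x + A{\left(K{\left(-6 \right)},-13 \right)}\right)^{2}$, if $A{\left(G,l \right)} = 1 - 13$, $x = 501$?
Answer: $239121$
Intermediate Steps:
$A{\left(G,l \right)} = -12$ ($A{\left(G,l \right)} = 1 - 13 = -12$)
$\left(x + A{\left(K{\left(-6 \right)},-13 \right)}\right)^{2} = \left(501 - 12\right)^{2} = 489^{2} = 239121$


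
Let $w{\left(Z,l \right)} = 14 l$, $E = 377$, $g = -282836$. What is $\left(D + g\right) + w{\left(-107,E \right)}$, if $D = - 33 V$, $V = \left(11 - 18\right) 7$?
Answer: $-275941$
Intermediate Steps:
$V = -49$ ($V = \left(-7\right) 7 = -49$)
$D = 1617$ ($D = \left(-33\right) \left(-49\right) = 1617$)
$\left(D + g\right) + w{\left(-107,E \right)} = \left(1617 - 282836\right) + 14 \cdot 377 = -281219 + 5278 = -275941$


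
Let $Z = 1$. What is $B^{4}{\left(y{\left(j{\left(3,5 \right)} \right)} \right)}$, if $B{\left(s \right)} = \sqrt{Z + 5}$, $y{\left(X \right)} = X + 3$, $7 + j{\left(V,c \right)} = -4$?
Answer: $36$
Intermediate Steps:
$j{\left(V,c \right)} = -11$ ($j{\left(V,c \right)} = -7 - 4 = -11$)
$y{\left(X \right)} = 3 + X$
$B{\left(s \right)} = \sqrt{6}$ ($B{\left(s \right)} = \sqrt{1 + 5} = \sqrt{6}$)
$B^{4}{\left(y{\left(j{\left(3,5 \right)} \right)} \right)} = \left(\sqrt{6}\right)^{4} = 36$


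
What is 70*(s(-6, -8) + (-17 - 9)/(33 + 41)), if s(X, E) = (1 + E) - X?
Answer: -3500/37 ≈ -94.595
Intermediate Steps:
s(X, E) = 1 + E - X
70*(s(-6, -8) + (-17 - 9)/(33 + 41)) = 70*((1 - 8 - 1*(-6)) + (-17 - 9)/(33 + 41)) = 70*((1 - 8 + 6) - 26/74) = 70*(-1 - 26*1/74) = 70*(-1 - 13/37) = 70*(-50/37) = -3500/37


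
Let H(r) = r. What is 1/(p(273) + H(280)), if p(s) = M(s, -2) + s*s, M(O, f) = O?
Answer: 1/75082 ≈ 1.3319e-5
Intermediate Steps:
p(s) = s + s² (p(s) = s + s*s = s + s²)
1/(p(273) + H(280)) = 1/(273*(1 + 273) + 280) = 1/(273*274 + 280) = 1/(74802 + 280) = 1/75082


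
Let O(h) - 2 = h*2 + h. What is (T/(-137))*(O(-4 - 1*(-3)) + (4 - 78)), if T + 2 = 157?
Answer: 11625/137 ≈ 84.854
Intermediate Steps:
T = 155 (T = -2 + 157 = 155)
O(h) = 2 + 3*h (O(h) = 2 + (h*2 + h) = 2 + (2*h + h) = 2 + 3*h)
(T/(-137))*(O(-4 - 1*(-3)) + (4 - 78)) = (155/(-137))*((2 + 3*(-4 - 1*(-3))) + (4 - 78)) = (155*(-1/137))*((2 + 3*(-4 + 3)) - 74) = -155*((2 + 3*(-1)) - 74)/137 = -155*((2 - 3) - 74)/137 = -155*(-1 - 74)/137 = -155/137*(-75) = 11625/137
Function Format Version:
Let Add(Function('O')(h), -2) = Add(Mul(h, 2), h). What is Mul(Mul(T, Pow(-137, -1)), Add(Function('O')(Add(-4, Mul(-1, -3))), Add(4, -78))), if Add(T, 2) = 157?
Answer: Rational(11625, 137) ≈ 84.854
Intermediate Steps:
T = 155 (T = Add(-2, 157) = 155)
Function('O')(h) = Add(2, Mul(3, h)) (Function('O')(h) = Add(2, Add(Mul(h, 2), h)) = Add(2, Add(Mul(2, h), h)) = Add(2, Mul(3, h)))
Mul(Mul(T, Pow(-137, -1)), Add(Function('O')(Add(-4, Mul(-1, -3))), Add(4, -78))) = Mul(Mul(155, Pow(-137, -1)), Add(Add(2, Mul(3, Add(-4, Mul(-1, -3)))), Add(4, -78))) = Mul(Mul(155, Rational(-1, 137)), Add(Add(2, Mul(3, Add(-4, 3))), -74)) = Mul(Rational(-155, 137), Add(Add(2, Mul(3, -1)), -74)) = Mul(Rational(-155, 137), Add(Add(2, -3), -74)) = Mul(Rational(-155, 137), Add(-1, -74)) = Mul(Rational(-155, 137), -75) = Rational(11625, 137)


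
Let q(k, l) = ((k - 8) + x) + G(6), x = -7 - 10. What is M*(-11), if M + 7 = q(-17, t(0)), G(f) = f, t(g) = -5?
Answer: 473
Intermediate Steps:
x = -17
q(k, l) = -19 + k (q(k, l) = ((k - 8) - 17) + 6 = ((-8 + k) - 17) + 6 = (-25 + k) + 6 = -19 + k)
M = -43 (M = -7 + (-19 - 17) = -7 - 36 = -43)
M*(-11) = -43*(-11) = 473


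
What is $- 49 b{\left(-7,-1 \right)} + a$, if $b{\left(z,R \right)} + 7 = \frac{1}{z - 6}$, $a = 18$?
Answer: $\frac{4742}{13} \approx 364.77$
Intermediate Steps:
$b{\left(z,R \right)} = -7 + \frac{1}{-6 + z}$ ($b{\left(z,R \right)} = -7 + \frac{1}{z - 6} = -7 + \frac{1}{-6 + z}$)
$- 49 b{\left(-7,-1 \right)} + a = - 49 \frac{43 - -49}{-6 - 7} + 18 = - 49 \frac{43 + 49}{-13} + 18 = - 49 \left(\left(- \frac{1}{13}\right) 92\right) + 18 = \left(-49\right) \left(- \frac{92}{13}\right) + 18 = \frac{4508}{13} + 18 = \frac{4742}{13}$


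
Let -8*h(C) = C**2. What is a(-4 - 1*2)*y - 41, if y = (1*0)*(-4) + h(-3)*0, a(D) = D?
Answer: -41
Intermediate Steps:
h(C) = -C**2/8
y = 0 (y = (1*0)*(-4) - 1/8*(-3)**2*0 = 0*(-4) - 1/8*9*0 = 0 - 9/8*0 = 0 + 0 = 0)
a(-4 - 1*2)*y - 41 = (-4 - 1*2)*0 - 41 = (-4 - 2)*0 - 41 = -6*0 - 41 = 0 - 41 = -41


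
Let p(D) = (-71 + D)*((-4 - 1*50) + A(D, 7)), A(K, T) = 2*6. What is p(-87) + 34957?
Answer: 41593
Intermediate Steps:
A(K, T) = 12
p(D) = 2982 - 42*D (p(D) = (-71 + D)*((-4 - 1*50) + 12) = (-71 + D)*((-4 - 50) + 12) = (-71 + D)*(-54 + 12) = (-71 + D)*(-42) = 2982 - 42*D)
p(-87) + 34957 = (2982 - 42*(-87)) + 34957 = (2982 + 3654) + 34957 = 6636 + 34957 = 41593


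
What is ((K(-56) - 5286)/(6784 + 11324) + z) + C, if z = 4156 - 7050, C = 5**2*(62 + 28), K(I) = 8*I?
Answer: -5833643/9054 ≈ -644.32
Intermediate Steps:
C = 2250 (C = 25*90 = 2250)
z = -2894
((K(-56) - 5286)/(6784 + 11324) + z) + C = ((8*(-56) - 5286)/(6784 + 11324) - 2894) + 2250 = ((-448 - 5286)/18108 - 2894) + 2250 = (-5734*1/18108 - 2894) + 2250 = (-2867/9054 - 2894) + 2250 = -26205143/9054 + 2250 = -5833643/9054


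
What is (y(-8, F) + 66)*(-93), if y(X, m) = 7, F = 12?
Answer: -6789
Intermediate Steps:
(y(-8, F) + 66)*(-93) = (7 + 66)*(-93) = 73*(-93) = -6789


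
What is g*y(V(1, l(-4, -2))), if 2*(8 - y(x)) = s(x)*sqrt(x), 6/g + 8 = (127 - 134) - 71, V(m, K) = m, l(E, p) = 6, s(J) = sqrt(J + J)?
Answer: -24/43 + 3*sqrt(2)/86 ≈ -0.50881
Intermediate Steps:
s(J) = sqrt(2)*sqrt(J) (s(J) = sqrt(2*J) = sqrt(2)*sqrt(J))
g = -3/43 (g = 6/(-8 + ((127 - 134) - 71)) = 6/(-8 + (-7 - 71)) = 6/(-8 - 78) = 6/(-86) = 6*(-1/86) = -3/43 ≈ -0.069767)
y(x) = 8 - x*sqrt(2)/2 (y(x) = 8 - sqrt(2)*sqrt(x)*sqrt(x)/2 = 8 - x*sqrt(2)/2)
g*y(V(1, l(-4, -2))) = -3*(8 - 1/2*1*sqrt(2))/43 = -3*(8 - sqrt(2)/2)/43 = -24/43 + 3*sqrt(2)/86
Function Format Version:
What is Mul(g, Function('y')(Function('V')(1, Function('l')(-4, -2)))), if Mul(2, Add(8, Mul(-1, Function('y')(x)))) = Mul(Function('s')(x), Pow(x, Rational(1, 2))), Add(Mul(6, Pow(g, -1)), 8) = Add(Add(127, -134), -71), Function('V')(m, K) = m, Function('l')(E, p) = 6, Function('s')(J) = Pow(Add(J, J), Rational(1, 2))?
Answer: Add(Rational(-24, 43), Mul(Rational(3, 86), Pow(2, Rational(1, 2)))) ≈ -0.50881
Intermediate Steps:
Function('s')(J) = Mul(Pow(2, Rational(1, 2)), Pow(J, Rational(1, 2))) (Function('s')(J) = Pow(Mul(2, J), Rational(1, 2)) = Mul(Pow(2, Rational(1, 2)), Pow(J, Rational(1, 2))))
g = Rational(-3, 43) (g = Mul(6, Pow(Add(-8, Add(Add(127, -134), -71)), -1)) = Mul(6, Pow(Add(-8, Add(-7, -71)), -1)) = Mul(6, Pow(Add(-8, -78), -1)) = Mul(6, Pow(-86, -1)) = Mul(6, Rational(-1, 86)) = Rational(-3, 43) ≈ -0.069767)
Function('y')(x) = Add(8, Mul(Rational(-1, 2), x, Pow(2, Rational(1, 2)))) (Function('y')(x) = Add(8, Mul(Rational(-1, 2), Mul(Mul(Pow(2, Rational(1, 2)), Pow(x, Rational(1, 2))), Pow(x, Rational(1, 2))))) = Add(8, Mul(Rational(-1, 2), Mul(x, Pow(2, Rational(1, 2))))) = Add(8, Mul(Rational(-1, 2), x, Pow(2, Rational(1, 2)))))
Mul(g, Function('y')(Function('V')(1, Function('l')(-4, -2)))) = Mul(Rational(-3, 43), Add(8, Mul(Rational(-1, 2), 1, Pow(2, Rational(1, 2))))) = Mul(Rational(-3, 43), Add(8, Mul(Rational(-1, 2), Pow(2, Rational(1, 2))))) = Add(Rational(-24, 43), Mul(Rational(3, 86), Pow(2, Rational(1, 2))))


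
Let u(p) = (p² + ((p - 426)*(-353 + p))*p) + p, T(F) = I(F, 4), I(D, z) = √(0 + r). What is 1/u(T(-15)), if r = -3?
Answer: √3/(6*(389*√3 + 75188*I)) ≈ 3.4402e-8 - 3.8391e-6*I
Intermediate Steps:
I(D, z) = I*√3 (I(D, z) = √(0 - 3) = √(-3) = I*√3)
T(F) = I*√3
u(p) = p + p² + p*(-426 + p)*(-353 + p) (u(p) = (p² + ((-426 + p)*(-353 + p))*p) + p = (p² + p*(-426 + p)*(-353 + p)) + p = p + p² + p*(-426 + p)*(-353 + p))
1/u(T(-15)) = 1/((I*√3)*(150379 + (I*√3)² - 778*I*√3)) = 1/((I*√3)*(150379 - 3 - 778*I*√3)) = 1/((I*√3)*(150376 - 778*I*√3)) = 1/(I*√3*(150376 - 778*I*√3)) = -I*√3/(3*(150376 - 778*I*√3))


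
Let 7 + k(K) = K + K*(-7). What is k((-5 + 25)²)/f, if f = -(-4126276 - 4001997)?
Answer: -29/97931 ≈ -0.00029613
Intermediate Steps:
k(K) = -7 - 6*K (k(K) = -7 + (K + K*(-7)) = -7 + (K - 7*K) = -7 - 6*K)
f = 8128273 (f = -1*(-8128273) = 8128273)
k((-5 + 25)²)/f = (-7 - 6*(-5 + 25)²)/8128273 = (-7 - 6*20²)*(1/8128273) = (-7 - 6*400)*(1/8128273) = (-7 - 2400)*(1/8128273) = -2407*1/8128273 = -29/97931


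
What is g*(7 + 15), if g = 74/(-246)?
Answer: -814/123 ≈ -6.6179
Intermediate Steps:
g = -37/123 (g = 74*(-1/246) = -37/123 ≈ -0.30081)
g*(7 + 15) = -37*(7 + 15)/123 = -37/123*22 = -814/123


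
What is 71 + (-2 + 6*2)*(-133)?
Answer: -1259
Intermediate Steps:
71 + (-2 + 6*2)*(-133) = 71 + (-2 + 12)*(-133) = 71 + 10*(-133) = 71 - 1330 = -1259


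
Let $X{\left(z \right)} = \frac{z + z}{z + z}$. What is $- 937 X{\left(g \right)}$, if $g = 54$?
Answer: $-937$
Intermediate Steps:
$X{\left(z \right)} = 1$ ($X{\left(z \right)} = \frac{2 z}{2 z} = 2 z \frac{1}{2 z} = 1$)
$- 937 X{\left(g \right)} = \left(-937\right) 1 = -937$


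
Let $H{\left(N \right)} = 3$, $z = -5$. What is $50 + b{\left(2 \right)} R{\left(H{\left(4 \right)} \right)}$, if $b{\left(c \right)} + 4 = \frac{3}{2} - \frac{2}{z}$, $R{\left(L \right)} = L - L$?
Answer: $50$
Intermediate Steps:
$R{\left(L \right)} = 0$
$b{\left(c \right)} = - \frac{21}{10}$ ($b{\left(c \right)} = -4 + \left(\frac{3}{2} - \frac{2}{-5}\right) = -4 + \left(3 \cdot \frac{1}{2} - - \frac{2}{5}\right) = -4 + \left(\frac{3}{2} + \frac{2}{5}\right) = -4 + \frac{19}{10} = - \frac{21}{10}$)
$50 + b{\left(2 \right)} R{\left(H{\left(4 \right)} \right)} = 50 - 0 = 50 + 0 = 50$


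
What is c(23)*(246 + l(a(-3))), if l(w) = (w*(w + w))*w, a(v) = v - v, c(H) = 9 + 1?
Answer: 2460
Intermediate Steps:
c(H) = 10
a(v) = 0
l(w) = 2*w³ (l(w) = (w*(2*w))*w = (2*w²)*w = 2*w³)
c(23)*(246 + l(a(-3))) = 10*(246 + 2*0³) = 10*(246 + 2*0) = 10*(246 + 0) = 10*246 = 2460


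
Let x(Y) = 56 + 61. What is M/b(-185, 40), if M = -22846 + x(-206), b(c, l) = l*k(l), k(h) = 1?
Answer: -22729/40 ≈ -568.22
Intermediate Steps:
x(Y) = 117
b(c, l) = l (b(c, l) = l*1 = l)
M = -22729 (M = -22846 + 117 = -22729)
M/b(-185, 40) = -22729/40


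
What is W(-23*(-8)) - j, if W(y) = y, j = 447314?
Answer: -447130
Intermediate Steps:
W(-23*(-8)) - j = -23*(-8) - 1*447314 = 184 - 447314 = -447130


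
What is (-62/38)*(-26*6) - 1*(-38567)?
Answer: 737609/19 ≈ 38822.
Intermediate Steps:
(-62/38)*(-26*6) - 1*(-38567) = -62*1/38*(-156) + 38567 = -31/19*(-156) + 38567 = 4836/19 + 38567 = 737609/19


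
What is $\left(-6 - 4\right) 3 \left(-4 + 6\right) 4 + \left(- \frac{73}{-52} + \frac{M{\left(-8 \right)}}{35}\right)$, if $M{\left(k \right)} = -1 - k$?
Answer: $- \frac{61983}{260} \approx -238.4$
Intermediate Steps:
$\left(-6 - 4\right) 3 \left(-4 + 6\right) 4 + \left(- \frac{73}{-52} + \frac{M{\left(-8 \right)}}{35}\right) = \left(-6 - 4\right) 3 \left(-4 + 6\right) 4 + \left(- \frac{73}{-52} + \frac{-1 - -8}{35}\right) = - 10 \cdot 3 \cdot 2 \cdot 4 + \left(\left(-73\right) \left(- \frac{1}{52}\right) + \left(-1 + 8\right) \frac{1}{35}\right) = \left(-10\right) 6 \cdot 4 + \left(\frac{73}{52} + 7 \cdot \frac{1}{35}\right) = \left(-60\right) 4 + \left(\frac{73}{52} + \frac{1}{5}\right) = -240 + \frac{417}{260} = - \frac{61983}{260}$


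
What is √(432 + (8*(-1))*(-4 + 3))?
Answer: 2*√110 ≈ 20.976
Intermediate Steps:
√(432 + (8*(-1))*(-4 + 3)) = √(432 - 8*(-1)) = √(432 + 8) = √440 = 2*√110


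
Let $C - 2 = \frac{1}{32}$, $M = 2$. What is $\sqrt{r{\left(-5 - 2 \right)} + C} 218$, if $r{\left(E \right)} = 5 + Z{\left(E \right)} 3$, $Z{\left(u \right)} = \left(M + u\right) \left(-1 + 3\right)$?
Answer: $\frac{763 i \sqrt{30}}{4} \approx 1044.8 i$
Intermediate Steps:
$Z{\left(u \right)} = 4 + 2 u$ ($Z{\left(u \right)} = \left(2 + u\right) \left(-1 + 3\right) = \left(2 + u\right) 2 = 4 + 2 u$)
$r{\left(E \right)} = 17 + 6 E$ ($r{\left(E \right)} = 5 + \left(4 + 2 E\right) 3 = 5 + \left(12 + 6 E\right) = 17 + 6 E$)
$C = \frac{65}{32}$ ($C = 2 + \frac{1}{32} = \frac{65}{32} \approx 2.0313$)
$\sqrt{r{\left(-5 - 2 \right)} + C} 218 = \sqrt{\left(17 + 6 \left(-5 - 2\right)\right) + \frac{65}{32}} \cdot 218 = \sqrt{\left(17 + 6 \left(-7\right)\right) + \frac{65}{32}} \cdot 218 = \sqrt{\left(17 - 42\right) + \frac{65}{32}} \cdot 218 = \sqrt{-25 + \frac{65}{32}} \cdot 218 = \sqrt{- \frac{735}{32}} \cdot 218 = \frac{7 i \sqrt{30}}{8} \cdot 218 = \frac{763 i \sqrt{30}}{4}$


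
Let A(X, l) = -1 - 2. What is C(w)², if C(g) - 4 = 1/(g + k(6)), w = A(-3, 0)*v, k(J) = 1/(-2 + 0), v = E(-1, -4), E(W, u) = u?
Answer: 8836/529 ≈ 16.703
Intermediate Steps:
v = -4
A(X, l) = -3
k(J) = -½ (k(J) = 1/(-2) = -½)
w = 12 (w = -3*(-4) = 12)
C(g) = 4 + 1/(-½ + g) (C(g) = 4 + 1/(g - ½) = 4 + 1/(-½ + g))
C(w)² = (2*(-1 + 4*12)/(-1 + 2*12))² = (2*(-1 + 48)/(-1 + 24))² = (2*47/23)² = (2*(1/23)*47)² = (94/23)² = 8836/529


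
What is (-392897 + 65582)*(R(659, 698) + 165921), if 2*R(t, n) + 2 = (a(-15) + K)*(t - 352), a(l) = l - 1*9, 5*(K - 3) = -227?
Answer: -50971979394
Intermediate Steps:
K = -212/5 (K = 3 + (⅕)*(-227) = 3 - 227/5 = -212/5 ≈ -42.400)
a(l) = -9 + l (a(l) = l - 9 = -9 + l)
R(t, n) = 58427/5 - 166*t/5 (R(t, n) = -1 + (((-9 - 15) - 212/5)*(t - 352))/2 = -1 + ((-24 - 212/5)*(-352 + t))/2 = -1 + (-332*(-352 + t)/5)/2 = -1 + (116864/5 - 332*t/5)/2 = -1 + (58432/5 - 166*t/5) = 58427/5 - 166*t/5)
(-392897 + 65582)*(R(659, 698) + 165921) = (-392897 + 65582)*((58427/5 - 166/5*659) + 165921) = -327315*((58427/5 - 109394/5) + 165921) = -327315*(-50967/5 + 165921) = -327315*778638/5 = -50971979394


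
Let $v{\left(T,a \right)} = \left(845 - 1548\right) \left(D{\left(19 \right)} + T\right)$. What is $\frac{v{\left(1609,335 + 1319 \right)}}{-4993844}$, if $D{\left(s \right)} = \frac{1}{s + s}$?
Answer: $\frac{2262291}{9987688} \approx 0.22651$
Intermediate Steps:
$D{\left(s \right)} = \frac{1}{2 s}$
$v{\left(T,a \right)} = - \frac{37}{2} - 703 T$ ($v{\left(T,a \right)} = \left(845 - 1548\right) \left(\frac{1}{2 \cdot 19} + T\right) = - 703 \left(\frac{1}{2} \cdot \frac{1}{19} + T\right) = - 703 \left(\frac{1}{38} + T\right) = - \frac{37}{2} - 703 T$)
$\frac{v{\left(1609,335 + 1319 \right)}}{-4993844} = \frac{- \frac{37}{2} - 1131127}{-4993844} = \left(- \frac{37}{2} - 1131127\right) \left(- \frac{1}{4993844}\right) = \left(- \frac{2262291}{2}\right) \left(- \frac{1}{4993844}\right) = \frac{2262291}{9987688}$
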